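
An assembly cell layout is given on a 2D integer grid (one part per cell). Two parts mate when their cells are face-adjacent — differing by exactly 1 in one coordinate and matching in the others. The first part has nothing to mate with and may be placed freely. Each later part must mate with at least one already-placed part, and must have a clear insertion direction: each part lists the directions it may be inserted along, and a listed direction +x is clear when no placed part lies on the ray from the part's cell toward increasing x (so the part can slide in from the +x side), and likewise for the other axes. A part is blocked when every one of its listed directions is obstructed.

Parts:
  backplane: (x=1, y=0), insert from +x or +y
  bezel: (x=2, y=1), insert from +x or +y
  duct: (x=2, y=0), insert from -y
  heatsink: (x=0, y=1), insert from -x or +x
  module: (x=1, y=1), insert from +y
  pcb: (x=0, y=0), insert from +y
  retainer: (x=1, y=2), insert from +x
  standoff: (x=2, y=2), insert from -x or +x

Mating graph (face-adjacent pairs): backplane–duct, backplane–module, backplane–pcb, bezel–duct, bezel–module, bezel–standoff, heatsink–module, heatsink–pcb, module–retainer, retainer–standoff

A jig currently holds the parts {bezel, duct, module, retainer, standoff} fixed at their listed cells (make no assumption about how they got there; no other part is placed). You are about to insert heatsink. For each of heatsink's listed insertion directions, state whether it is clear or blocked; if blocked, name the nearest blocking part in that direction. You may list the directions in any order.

-x: ray from heatsink(0, 1) has no placed part ⇒ clear
+x: nearest on ray is module@(1, 1) ⇒ blocked

+x: blocked by module; -x: clear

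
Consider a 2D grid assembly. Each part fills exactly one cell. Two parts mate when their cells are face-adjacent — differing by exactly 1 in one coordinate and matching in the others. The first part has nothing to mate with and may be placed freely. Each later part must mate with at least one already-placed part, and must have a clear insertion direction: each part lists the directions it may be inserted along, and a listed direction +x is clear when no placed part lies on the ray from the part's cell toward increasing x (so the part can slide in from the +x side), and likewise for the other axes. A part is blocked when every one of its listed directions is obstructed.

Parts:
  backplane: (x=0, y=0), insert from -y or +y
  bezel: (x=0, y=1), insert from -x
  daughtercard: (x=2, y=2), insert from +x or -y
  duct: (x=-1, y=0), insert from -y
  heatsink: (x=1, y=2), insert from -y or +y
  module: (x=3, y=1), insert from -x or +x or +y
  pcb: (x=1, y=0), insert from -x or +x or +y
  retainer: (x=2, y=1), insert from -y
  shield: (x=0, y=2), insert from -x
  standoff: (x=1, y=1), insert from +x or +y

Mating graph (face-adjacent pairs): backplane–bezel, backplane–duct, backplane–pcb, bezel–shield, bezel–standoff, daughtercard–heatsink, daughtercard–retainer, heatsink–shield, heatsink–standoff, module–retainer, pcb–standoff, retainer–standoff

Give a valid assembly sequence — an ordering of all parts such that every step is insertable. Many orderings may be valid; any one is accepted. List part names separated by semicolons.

1. module@(3, 1) [-x clear] — {module}
2. retainer@(2, 1) [-y clear] — {module, retainer}
3. standoff@(1, 1) [+y clear] — {module, retainer, standoff}
4. heatsink@(1, 2) [+y clear] — {heatsink, module, retainer, standoff}
5. shield@(0, 2) [-x clear] — {heatsink, module, retainer, shield, standoff}
6. pcb@(1, 0) [-x clear] — {heatsink, module, pcb, retainer, shield, standoff}
7. bezel@(0, 1) [-x clear] — {bezel, heatsink, module, pcb, retainer, shield, standoff}
8. backplane@(0, 0) [-y clear] — {backplane, bezel, heatsink, module, pcb, retainer, shield, standoff}
9. duct@(-1, 0) [-y clear] — {backplane, bezel, duct, heatsink, module, pcb, retainer, shield, standoff}
10. daughtercard@(2, 2) [+x clear] — {backplane, bezel, daughtercard, duct, heatsink, module, pcb, retainer, shield, standoff}

module; retainer; standoff; heatsink; shield; pcb; bezel; backplane; duct; daughtercard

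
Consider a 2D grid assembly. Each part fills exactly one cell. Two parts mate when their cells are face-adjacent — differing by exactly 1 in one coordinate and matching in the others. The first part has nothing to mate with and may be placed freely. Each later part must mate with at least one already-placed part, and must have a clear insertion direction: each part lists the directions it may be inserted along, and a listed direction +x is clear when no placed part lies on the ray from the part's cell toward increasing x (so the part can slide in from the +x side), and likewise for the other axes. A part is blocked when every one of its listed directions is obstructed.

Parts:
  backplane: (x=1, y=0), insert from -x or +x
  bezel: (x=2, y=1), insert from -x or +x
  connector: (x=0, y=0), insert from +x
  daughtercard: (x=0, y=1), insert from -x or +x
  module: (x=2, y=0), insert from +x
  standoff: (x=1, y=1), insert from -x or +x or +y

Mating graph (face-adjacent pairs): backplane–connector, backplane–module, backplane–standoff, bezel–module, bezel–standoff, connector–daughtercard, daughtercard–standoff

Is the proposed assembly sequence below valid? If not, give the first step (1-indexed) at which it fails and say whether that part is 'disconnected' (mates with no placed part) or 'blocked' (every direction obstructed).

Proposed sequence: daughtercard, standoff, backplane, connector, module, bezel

1. daughtercard@(0, 1) [-x clear] — {daughtercard}
2. standoff@(1, 1) [+x clear] — {daughtercard, standoff}
3. backplane@(1, 0) [-x clear] — {backplane, daughtercard, standoff}
4. connector@(0, 0) — +x all obstructed ⇒ blocked

Invalid at step 4 (blocked)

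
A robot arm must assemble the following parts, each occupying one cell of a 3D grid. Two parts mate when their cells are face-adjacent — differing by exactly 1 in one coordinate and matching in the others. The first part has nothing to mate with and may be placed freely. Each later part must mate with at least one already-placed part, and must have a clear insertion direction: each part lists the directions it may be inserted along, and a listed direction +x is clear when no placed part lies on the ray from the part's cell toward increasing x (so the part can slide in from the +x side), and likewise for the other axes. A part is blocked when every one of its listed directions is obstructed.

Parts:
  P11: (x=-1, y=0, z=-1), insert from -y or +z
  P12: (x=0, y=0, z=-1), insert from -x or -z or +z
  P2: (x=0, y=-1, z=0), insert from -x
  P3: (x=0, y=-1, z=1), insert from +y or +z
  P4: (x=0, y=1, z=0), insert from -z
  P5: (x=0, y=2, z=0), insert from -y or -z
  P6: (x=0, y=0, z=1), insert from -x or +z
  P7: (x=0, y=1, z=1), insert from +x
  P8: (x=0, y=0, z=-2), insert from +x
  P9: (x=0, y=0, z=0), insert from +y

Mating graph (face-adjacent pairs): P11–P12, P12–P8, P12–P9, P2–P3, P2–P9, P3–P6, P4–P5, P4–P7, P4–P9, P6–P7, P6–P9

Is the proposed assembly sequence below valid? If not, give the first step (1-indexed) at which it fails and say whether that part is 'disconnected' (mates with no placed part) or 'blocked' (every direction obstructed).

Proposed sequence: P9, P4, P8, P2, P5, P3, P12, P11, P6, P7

1. P9@(0, 0, 0) [+y clear] — {P9}
2. P4@(0, 1, 0) [-z clear] — {P4, P9}
3. P8@(0, 0, -2) — no placed neighbour ⇒ disconnected

Invalid at step 3 (disconnected)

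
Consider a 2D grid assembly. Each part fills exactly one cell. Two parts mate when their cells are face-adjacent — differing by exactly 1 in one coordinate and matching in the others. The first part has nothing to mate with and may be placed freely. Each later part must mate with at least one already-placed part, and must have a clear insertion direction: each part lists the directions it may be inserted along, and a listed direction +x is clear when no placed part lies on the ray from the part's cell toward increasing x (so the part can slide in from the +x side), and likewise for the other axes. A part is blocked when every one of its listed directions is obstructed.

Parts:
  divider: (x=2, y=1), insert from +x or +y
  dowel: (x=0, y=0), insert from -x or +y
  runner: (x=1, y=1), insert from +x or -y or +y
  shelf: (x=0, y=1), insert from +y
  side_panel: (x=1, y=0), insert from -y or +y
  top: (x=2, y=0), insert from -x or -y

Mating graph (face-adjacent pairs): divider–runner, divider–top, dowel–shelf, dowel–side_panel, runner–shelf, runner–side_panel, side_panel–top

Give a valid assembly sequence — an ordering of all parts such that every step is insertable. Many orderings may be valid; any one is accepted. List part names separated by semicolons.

dowel; side_panel; runner; shelf; top; divider

1. dowel@(0, 0) [-x clear] — {dowel}
2. side_panel@(1, 0) [-y clear] — {dowel, side_panel}
3. runner@(1, 1) [+x clear] — {dowel, runner, side_panel}
4. shelf@(0, 1) [+y clear] — {dowel, runner, shelf, side_panel}
5. top@(2, 0) [-y clear] — {dowel, runner, shelf, side_panel, top}
6. divider@(2, 1) [+x clear] — {divider, dowel, runner, shelf, side_panel, top}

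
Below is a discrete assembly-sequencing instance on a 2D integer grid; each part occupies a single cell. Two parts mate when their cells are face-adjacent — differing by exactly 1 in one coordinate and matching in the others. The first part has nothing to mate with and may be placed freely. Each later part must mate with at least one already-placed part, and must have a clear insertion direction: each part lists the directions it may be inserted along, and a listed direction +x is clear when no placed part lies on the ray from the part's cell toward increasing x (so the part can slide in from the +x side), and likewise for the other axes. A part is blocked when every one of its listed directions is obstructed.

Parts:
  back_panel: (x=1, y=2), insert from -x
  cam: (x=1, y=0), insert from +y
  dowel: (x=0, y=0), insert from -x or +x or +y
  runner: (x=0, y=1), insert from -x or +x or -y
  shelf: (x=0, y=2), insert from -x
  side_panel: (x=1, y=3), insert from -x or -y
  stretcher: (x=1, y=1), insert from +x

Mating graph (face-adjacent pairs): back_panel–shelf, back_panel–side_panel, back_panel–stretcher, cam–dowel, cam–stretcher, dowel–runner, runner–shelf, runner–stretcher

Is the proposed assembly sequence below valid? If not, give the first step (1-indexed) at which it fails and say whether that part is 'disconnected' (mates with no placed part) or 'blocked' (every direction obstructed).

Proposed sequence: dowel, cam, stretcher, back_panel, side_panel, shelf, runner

Valid

1. dowel@(0, 0) [-x clear] — {dowel}
2. cam@(1, 0) [+y clear] — {cam, dowel}
3. stretcher@(1, 1) [+x clear] — {cam, dowel, stretcher}
4. back_panel@(1, 2) [-x clear] — {back_panel, cam, dowel, stretcher}
5. side_panel@(1, 3) [-x clear] — {back_panel, cam, dowel, side_panel, stretcher}
6. shelf@(0, 2) [-x clear] — {back_panel, cam, dowel, shelf, side_panel, stretcher}
7. runner@(0, 1) [-x clear] — {back_panel, cam, dowel, runner, shelf, side_panel, stretcher}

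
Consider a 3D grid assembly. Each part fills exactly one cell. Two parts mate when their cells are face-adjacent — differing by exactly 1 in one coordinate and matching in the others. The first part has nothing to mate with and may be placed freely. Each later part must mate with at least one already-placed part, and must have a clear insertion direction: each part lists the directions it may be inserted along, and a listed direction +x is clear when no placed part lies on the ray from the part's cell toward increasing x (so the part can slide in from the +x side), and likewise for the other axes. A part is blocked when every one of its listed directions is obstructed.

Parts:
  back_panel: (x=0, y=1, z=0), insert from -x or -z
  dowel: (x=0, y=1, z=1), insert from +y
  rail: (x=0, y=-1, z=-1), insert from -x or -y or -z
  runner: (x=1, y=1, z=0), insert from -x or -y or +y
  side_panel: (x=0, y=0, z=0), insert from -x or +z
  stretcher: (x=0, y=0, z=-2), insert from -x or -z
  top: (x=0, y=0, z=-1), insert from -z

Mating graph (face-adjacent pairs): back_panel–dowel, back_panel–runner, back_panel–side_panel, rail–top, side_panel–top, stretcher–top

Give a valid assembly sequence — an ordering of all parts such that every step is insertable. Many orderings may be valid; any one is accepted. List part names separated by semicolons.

top; rail; side_panel; back_panel; dowel; stretcher; runner

1. top@(0, 0, -1) [-z clear] — {top}
2. rail@(0, -1, -1) [-x clear] — {rail, top}
3. side_panel@(0, 0, 0) [-x clear] — {rail, side_panel, top}
4. back_panel@(0, 1, 0) [-x clear] — {back_panel, rail, side_panel, top}
5. dowel@(0, 1, 1) [+y clear] — {back_panel, dowel, rail, side_panel, top}
6. stretcher@(0, 0, -2) [-x clear] — {back_panel, dowel, rail, side_panel, stretcher, top}
7. runner@(1, 1, 0) [-y clear] — {back_panel, dowel, rail, runner, side_panel, stretcher, top}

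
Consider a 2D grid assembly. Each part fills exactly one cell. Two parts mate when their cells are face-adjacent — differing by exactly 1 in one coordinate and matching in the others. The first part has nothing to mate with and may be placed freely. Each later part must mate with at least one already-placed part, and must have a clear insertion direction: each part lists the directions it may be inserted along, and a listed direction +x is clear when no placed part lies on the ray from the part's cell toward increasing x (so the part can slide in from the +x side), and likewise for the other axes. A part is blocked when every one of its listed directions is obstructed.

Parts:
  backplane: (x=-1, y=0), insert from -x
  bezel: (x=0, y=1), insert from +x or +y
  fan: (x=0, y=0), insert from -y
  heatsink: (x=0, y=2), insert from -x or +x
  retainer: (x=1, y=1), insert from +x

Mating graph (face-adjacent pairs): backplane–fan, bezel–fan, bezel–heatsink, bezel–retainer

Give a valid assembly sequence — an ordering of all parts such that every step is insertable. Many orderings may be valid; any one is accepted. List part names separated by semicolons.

1. retainer@(1, 1) [+x clear] — {retainer}
2. bezel@(0, 1) [+y clear] — {bezel, retainer}
3. fan@(0, 0) [-y clear] — {bezel, fan, retainer}
4. backplane@(-1, 0) [-x clear] — {backplane, bezel, fan, retainer}
5. heatsink@(0, 2) [-x clear] — {backplane, bezel, fan, heatsink, retainer}

retainer; bezel; fan; backplane; heatsink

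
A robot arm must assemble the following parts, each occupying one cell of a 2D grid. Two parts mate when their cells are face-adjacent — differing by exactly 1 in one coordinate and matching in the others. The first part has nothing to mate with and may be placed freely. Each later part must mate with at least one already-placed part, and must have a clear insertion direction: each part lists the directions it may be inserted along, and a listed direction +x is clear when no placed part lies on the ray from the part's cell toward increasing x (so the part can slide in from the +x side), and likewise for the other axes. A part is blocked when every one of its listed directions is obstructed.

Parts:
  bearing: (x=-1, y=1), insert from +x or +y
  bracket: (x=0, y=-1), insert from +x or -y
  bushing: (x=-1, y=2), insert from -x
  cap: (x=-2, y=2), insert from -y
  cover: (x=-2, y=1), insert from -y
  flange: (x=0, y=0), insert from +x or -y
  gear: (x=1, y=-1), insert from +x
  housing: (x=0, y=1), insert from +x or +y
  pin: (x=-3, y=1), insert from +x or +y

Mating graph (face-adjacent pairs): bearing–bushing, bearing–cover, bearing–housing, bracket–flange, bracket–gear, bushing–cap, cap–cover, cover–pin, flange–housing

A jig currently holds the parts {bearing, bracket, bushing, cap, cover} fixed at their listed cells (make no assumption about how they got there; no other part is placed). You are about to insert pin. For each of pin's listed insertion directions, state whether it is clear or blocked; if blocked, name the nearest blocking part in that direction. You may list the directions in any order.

+x: nearest on ray is cover@(-2, 1) ⇒ blocked
+y: ray from pin(-3, 1) has no placed part ⇒ clear

+x: blocked by cover; +y: clear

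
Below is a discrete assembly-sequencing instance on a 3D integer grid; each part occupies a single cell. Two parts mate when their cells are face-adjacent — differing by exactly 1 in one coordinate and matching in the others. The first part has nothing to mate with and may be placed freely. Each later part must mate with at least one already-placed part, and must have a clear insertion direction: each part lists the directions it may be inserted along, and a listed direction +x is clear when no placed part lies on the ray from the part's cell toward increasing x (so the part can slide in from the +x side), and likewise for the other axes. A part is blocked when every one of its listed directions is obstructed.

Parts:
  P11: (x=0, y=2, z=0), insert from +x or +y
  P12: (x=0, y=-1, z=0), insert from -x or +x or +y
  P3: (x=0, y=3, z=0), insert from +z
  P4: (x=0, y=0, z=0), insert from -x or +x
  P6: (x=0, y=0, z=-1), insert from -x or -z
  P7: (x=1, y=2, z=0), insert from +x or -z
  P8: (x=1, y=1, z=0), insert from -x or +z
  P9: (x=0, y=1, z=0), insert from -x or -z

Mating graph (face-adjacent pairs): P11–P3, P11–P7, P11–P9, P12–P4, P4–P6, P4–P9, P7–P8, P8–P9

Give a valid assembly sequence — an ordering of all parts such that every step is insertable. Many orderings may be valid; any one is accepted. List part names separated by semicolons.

P3; P11; P7; P8; P9; P4; P6; P12

1. P3@(0, 3, 0) [+z clear] — {P3}
2. P11@(0, 2, 0) [+x clear] — {P11, P3}
3. P7@(1, 2, 0) [+x clear] — {P11, P3, P7}
4. P8@(1, 1, 0) [-x clear] — {P11, P3, P7, P8}
5. P9@(0, 1, 0) [-x clear] — {P11, P3, P7, P8, P9}
6. P4@(0, 0, 0) [-x clear] — {P11, P3, P4, P7, P8, P9}
7. P6@(0, 0, -1) [-x clear] — {P11, P3, P4, P6, P7, P8, P9}
8. P12@(0, -1, 0) [-x clear] — {P11, P12, P3, P4, P6, P7, P8, P9}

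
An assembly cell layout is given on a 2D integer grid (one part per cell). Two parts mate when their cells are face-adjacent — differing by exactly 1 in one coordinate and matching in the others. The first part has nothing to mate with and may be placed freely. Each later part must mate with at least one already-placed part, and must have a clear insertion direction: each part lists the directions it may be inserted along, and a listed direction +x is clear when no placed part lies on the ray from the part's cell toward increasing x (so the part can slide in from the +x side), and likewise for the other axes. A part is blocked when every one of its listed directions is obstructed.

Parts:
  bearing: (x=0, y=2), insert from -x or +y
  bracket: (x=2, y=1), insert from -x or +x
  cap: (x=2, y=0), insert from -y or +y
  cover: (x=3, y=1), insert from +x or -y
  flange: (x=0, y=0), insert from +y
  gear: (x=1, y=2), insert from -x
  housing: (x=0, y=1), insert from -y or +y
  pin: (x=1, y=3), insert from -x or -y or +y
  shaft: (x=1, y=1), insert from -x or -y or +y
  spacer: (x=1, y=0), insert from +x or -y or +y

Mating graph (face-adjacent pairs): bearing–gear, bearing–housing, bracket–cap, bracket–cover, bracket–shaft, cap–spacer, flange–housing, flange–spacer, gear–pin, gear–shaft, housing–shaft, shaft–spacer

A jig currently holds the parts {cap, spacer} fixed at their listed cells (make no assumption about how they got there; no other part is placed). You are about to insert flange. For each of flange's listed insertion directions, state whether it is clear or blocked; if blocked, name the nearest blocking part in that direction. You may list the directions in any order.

+y: clear

+y: ray from flange(0, 0) has no placed part ⇒ clear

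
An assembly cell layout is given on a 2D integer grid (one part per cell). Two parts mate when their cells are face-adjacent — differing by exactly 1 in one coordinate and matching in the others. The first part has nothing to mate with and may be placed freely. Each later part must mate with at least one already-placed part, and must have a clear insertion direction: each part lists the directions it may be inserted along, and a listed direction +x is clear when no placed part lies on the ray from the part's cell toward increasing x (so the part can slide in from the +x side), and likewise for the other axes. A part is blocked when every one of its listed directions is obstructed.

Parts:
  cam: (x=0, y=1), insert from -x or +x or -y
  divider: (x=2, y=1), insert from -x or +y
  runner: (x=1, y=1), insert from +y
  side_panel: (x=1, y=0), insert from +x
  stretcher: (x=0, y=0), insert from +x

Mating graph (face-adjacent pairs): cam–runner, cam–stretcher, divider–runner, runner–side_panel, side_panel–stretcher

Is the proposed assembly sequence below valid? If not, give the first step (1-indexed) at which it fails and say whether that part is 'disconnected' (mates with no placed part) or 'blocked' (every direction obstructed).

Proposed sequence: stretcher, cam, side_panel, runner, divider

Valid

1. stretcher@(0, 0) [+x clear] — {stretcher}
2. cam@(0, 1) [-x clear] — {cam, stretcher}
3. side_panel@(1, 0) [+x clear] — {cam, side_panel, stretcher}
4. runner@(1, 1) [+y clear] — {cam, runner, side_panel, stretcher}
5. divider@(2, 1) [+y clear] — {cam, divider, runner, side_panel, stretcher}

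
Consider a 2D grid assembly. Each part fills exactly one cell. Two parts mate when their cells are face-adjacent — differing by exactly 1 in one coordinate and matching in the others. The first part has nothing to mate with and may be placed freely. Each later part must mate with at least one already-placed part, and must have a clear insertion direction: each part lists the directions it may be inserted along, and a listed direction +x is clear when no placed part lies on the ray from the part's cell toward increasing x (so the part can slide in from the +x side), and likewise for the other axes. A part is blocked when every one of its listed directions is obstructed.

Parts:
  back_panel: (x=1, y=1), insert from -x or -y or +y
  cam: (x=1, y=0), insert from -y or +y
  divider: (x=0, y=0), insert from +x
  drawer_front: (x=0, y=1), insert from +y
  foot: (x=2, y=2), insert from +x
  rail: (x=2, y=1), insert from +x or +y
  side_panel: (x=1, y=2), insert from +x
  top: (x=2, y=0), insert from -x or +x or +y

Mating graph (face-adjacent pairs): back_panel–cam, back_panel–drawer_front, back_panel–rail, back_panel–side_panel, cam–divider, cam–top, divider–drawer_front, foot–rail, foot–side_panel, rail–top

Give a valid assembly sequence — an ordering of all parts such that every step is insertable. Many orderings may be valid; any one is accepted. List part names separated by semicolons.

side_panel; foot; rail; back_panel; drawer_front; divider; top; cam

1. side_panel@(1, 2) [+x clear] — {side_panel}
2. foot@(2, 2) [+x clear] — {foot, side_panel}
3. rail@(2, 1) [+x clear] — {foot, rail, side_panel}
4. back_panel@(1, 1) [-x clear] — {back_panel, foot, rail, side_panel}
5. drawer_front@(0, 1) [+y clear] — {back_panel, drawer_front, foot, rail, side_panel}
6. divider@(0, 0) [+x clear] — {back_panel, divider, drawer_front, foot, rail, side_panel}
7. top@(2, 0) [+x clear] — {back_panel, divider, drawer_front, foot, rail, side_panel, top}
8. cam@(1, 0) [-y clear] — {back_panel, cam, divider, drawer_front, foot, rail, side_panel, top}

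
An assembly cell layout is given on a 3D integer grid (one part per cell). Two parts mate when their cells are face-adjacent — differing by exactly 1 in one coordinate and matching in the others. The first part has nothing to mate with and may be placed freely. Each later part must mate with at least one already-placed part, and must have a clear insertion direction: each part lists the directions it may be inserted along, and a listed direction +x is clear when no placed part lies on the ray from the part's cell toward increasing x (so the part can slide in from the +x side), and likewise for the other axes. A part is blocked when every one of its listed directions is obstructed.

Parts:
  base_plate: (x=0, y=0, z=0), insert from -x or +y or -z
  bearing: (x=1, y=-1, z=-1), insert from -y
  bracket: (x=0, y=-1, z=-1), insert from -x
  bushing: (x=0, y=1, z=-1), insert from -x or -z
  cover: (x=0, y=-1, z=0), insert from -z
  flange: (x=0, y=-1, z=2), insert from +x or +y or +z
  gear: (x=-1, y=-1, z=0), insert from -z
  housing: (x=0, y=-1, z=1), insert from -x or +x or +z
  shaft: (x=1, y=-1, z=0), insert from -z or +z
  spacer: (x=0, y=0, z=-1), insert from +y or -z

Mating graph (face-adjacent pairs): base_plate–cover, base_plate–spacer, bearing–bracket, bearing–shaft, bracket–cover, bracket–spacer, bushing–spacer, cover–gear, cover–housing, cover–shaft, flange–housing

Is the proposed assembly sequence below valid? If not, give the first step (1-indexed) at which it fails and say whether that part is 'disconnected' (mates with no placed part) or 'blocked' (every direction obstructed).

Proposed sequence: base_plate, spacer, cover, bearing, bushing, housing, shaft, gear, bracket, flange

Invalid at step 4 (disconnected)

1. base_plate@(0, 0, 0) [-x clear] — {base_plate}
2. spacer@(0, 0, -1) [+y clear] — {base_plate, spacer}
3. cover@(0, -1, 0) [-z clear] — {base_plate, cover, spacer}
4. bearing@(1, -1, -1) — no placed neighbour ⇒ disconnected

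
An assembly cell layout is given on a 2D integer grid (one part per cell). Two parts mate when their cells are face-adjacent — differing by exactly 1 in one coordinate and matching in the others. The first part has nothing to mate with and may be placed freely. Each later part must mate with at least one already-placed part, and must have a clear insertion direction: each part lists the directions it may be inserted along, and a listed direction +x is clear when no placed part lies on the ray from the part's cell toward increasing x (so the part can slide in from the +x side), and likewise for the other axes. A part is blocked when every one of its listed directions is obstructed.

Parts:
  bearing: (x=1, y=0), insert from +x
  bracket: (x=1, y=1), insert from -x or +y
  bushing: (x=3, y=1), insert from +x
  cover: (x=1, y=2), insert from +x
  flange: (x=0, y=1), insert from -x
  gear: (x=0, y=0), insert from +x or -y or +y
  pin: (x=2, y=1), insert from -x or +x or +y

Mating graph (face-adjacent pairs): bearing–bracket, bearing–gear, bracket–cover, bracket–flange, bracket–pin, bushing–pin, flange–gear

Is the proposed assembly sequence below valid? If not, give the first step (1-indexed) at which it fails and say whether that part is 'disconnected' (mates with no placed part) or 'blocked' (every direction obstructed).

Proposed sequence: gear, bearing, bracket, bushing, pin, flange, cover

Invalid at step 4 (disconnected)

1. gear@(0, 0) [+x clear] — {gear}
2. bearing@(1, 0) [+x clear] — {bearing, gear}
3. bracket@(1, 1) [-x clear] — {bearing, bracket, gear}
4. bushing@(3, 1) — no placed neighbour ⇒ disconnected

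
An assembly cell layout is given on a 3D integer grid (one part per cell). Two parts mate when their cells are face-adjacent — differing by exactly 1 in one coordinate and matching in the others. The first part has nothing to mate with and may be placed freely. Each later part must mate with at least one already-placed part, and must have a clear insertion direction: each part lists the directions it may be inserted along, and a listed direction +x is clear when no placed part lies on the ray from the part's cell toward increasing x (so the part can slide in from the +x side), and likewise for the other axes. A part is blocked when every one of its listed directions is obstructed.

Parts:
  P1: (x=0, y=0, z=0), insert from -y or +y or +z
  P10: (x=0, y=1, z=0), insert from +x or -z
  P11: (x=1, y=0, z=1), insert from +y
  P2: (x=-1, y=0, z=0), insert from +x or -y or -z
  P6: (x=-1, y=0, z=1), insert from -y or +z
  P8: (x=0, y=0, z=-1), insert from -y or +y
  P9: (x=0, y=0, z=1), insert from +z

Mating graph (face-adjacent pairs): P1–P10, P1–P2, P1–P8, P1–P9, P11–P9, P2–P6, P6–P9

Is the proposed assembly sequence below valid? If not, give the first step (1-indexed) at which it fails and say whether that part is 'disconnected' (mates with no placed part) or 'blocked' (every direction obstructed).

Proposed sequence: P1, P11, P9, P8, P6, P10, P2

Invalid at step 2 (disconnected)

1. P1@(0, 0, 0) [-y clear] — {P1}
2. P11@(1, 0, 1) — no placed neighbour ⇒ disconnected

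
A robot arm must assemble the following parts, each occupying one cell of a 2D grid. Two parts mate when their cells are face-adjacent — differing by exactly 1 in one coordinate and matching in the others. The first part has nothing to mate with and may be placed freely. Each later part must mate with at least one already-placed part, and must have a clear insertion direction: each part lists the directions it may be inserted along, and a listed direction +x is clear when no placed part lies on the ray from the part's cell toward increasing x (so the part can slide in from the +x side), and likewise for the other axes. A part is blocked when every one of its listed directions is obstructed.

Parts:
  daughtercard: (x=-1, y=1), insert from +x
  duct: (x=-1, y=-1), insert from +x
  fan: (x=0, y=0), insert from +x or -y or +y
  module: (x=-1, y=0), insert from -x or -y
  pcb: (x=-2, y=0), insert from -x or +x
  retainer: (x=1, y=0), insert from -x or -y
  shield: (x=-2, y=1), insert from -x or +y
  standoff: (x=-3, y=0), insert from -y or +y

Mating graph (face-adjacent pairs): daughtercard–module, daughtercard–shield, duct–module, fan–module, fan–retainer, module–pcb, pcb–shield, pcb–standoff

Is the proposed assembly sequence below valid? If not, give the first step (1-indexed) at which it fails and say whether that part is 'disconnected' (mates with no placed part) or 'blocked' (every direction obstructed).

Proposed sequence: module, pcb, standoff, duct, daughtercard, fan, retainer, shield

1. module@(-1, 0) [-x clear] — {module}
2. pcb@(-2, 0) [-x clear] — {module, pcb}
3. standoff@(-3, 0) [-y clear] — {module, pcb, standoff}
4. duct@(-1, -1) [+x clear] — {duct, module, pcb, standoff}
5. daughtercard@(-1, 1) [+x clear] — {daughtercard, duct, module, pcb, standoff}
6. fan@(0, 0) [+x clear] — {daughtercard, duct, fan, module, pcb, standoff}
7. retainer@(1, 0) [-y clear] — {daughtercard, duct, fan, module, pcb, retainer, standoff}
8. shield@(-2, 1) [-x clear] — {daughtercard, duct, fan, module, pcb, retainer, shield, standoff}

Valid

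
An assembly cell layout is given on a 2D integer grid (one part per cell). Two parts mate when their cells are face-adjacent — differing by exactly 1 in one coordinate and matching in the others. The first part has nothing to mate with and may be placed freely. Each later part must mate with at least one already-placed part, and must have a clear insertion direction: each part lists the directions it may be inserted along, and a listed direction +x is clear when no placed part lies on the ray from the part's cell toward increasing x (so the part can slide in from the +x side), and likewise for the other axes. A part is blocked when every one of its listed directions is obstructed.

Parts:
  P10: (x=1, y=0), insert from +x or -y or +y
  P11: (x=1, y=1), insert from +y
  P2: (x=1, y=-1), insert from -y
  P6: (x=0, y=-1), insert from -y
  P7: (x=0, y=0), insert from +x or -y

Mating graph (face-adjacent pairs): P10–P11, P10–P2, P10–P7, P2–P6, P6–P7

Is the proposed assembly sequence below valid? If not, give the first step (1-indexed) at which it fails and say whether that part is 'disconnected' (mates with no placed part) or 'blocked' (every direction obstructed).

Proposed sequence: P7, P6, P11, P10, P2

Invalid at step 3 (disconnected)

1. P7@(0, 0) [+x clear] — {P7}
2. P6@(0, -1) [-y clear] — {P6, P7}
3. P11@(1, 1) — no placed neighbour ⇒ disconnected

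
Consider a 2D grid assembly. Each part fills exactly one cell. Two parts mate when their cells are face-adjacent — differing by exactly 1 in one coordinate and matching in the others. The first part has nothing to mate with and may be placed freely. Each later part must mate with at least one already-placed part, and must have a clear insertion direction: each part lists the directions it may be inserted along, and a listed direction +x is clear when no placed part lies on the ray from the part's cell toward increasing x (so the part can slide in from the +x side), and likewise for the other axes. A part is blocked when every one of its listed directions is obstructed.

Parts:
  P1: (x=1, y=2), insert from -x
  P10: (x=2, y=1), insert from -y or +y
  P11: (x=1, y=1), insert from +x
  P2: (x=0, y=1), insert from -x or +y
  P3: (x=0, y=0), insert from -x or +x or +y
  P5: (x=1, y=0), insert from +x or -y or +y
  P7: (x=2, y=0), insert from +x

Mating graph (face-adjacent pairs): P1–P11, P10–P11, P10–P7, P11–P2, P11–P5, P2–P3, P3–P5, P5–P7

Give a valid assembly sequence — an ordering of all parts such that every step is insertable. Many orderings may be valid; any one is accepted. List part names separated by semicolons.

1. P7@(2, 0) [+x clear] — {P7}
2. P5@(1, 0) [-y clear] — {P5, P7}
3. P3@(0, 0) [-x clear] — {P3, P5, P7}
4. P2@(0, 1) [-x clear] — {P2, P3, P5, P7}
5. P11@(1, 1) [+x clear] — {P11, P2, P3, P5, P7}
6. P10@(2, 1) [+y clear] — {P10, P11, P2, P3, P5, P7}
7. P1@(1, 2) [-x clear] — {P1, P10, P11, P2, P3, P5, P7}

P7; P5; P3; P2; P11; P10; P1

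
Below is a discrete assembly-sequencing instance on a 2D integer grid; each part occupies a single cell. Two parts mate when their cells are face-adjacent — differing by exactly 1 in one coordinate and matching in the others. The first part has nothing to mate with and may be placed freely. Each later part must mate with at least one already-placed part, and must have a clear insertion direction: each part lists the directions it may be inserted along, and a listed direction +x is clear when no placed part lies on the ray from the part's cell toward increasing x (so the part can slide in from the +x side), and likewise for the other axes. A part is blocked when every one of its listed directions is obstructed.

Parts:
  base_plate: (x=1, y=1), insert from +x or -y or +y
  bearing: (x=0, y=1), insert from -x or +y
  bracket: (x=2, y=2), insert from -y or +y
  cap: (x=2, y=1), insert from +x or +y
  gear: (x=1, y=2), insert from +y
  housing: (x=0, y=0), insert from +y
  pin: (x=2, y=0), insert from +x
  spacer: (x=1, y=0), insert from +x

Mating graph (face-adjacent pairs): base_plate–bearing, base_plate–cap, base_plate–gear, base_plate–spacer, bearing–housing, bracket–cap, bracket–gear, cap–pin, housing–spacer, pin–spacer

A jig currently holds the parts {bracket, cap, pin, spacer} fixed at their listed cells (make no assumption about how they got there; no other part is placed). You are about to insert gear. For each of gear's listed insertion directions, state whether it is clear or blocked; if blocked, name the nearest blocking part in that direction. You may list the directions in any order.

+y: clear

+y: ray from gear(1, 2) has no placed part ⇒ clear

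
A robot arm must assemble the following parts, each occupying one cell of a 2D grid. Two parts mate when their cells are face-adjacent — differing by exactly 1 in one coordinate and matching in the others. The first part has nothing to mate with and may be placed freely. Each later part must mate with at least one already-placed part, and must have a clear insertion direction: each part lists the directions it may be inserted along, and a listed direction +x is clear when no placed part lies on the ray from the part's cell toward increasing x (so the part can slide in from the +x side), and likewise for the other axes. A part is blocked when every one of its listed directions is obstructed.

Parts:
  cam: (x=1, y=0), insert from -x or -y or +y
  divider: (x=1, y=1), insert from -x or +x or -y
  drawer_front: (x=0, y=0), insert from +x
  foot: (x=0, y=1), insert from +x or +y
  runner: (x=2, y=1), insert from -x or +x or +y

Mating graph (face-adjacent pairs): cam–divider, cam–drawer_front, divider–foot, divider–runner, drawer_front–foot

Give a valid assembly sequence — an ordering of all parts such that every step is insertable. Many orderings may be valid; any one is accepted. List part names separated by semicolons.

divider; runner; foot; drawer_front; cam

1. divider@(1, 1) [-x clear] — {divider}
2. runner@(2, 1) [+x clear] — {divider, runner}
3. foot@(0, 1) [+y clear] — {divider, foot, runner}
4. drawer_front@(0, 0) [+x clear] — {divider, drawer_front, foot, runner}
5. cam@(1, 0) [-y clear] — {cam, divider, drawer_front, foot, runner}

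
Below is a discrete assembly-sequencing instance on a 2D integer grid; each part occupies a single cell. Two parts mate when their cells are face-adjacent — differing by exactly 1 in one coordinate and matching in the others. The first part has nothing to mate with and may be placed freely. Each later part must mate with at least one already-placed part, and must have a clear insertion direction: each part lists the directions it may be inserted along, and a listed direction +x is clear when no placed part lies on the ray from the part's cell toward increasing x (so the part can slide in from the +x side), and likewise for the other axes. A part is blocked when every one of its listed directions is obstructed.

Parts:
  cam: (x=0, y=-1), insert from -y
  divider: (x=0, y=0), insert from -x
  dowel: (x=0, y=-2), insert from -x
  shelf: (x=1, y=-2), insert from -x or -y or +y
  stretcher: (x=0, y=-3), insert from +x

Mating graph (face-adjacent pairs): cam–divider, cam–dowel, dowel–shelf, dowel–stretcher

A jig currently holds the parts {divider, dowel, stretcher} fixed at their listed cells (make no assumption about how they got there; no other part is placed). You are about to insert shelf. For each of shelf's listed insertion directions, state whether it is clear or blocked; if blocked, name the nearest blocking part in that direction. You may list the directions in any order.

-x: nearest on ray is dowel@(0, -2) ⇒ blocked
-y: ray from shelf(1, -2) has no placed part ⇒ clear
+y: ray from shelf(1, -2) has no placed part ⇒ clear

+y: clear; -x: blocked by dowel; -y: clear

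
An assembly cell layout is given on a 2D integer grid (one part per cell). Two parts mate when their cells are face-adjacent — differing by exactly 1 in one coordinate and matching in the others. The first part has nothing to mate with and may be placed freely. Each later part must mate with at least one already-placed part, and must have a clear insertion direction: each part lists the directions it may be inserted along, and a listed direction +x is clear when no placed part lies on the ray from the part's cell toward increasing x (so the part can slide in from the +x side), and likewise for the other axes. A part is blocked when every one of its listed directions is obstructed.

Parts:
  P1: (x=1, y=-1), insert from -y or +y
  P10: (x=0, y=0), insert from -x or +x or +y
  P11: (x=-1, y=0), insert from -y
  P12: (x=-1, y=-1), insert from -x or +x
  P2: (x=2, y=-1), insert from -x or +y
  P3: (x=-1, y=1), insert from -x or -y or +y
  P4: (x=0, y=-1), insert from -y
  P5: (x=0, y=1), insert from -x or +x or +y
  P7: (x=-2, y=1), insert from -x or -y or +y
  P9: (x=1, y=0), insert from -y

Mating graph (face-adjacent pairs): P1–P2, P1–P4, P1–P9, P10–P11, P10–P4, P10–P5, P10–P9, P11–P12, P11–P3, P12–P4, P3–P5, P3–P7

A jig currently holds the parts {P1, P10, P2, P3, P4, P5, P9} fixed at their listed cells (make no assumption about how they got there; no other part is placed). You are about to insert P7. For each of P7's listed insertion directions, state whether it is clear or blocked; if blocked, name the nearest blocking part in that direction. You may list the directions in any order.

-x: ray from P7(-2, 1) has no placed part ⇒ clear
-y: ray from P7(-2, 1) has no placed part ⇒ clear
+y: ray from P7(-2, 1) has no placed part ⇒ clear

+y: clear; -x: clear; -y: clear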